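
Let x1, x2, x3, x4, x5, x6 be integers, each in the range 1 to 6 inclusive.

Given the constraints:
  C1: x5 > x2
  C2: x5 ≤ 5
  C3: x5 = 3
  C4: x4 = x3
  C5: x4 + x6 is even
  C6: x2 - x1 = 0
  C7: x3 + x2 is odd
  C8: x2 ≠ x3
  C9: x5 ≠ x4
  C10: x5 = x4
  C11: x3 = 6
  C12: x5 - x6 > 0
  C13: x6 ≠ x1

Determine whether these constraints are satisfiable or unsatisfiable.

Unsatisfiable

Constraint 3 fixes x5 = 3 and constraint 11 fixes x3 = 6. Constraints 4 and 10 give x5 = x4 = x3, so x5 = x3. But 3 ≠ 6 — contradiction.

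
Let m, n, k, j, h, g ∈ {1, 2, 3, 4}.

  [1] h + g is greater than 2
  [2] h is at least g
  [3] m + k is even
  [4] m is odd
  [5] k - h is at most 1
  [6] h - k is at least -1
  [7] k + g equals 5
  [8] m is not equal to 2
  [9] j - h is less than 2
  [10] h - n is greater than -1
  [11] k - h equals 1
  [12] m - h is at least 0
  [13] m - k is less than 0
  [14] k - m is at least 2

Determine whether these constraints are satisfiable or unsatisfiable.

Unsatisfiable

Constraints 6, 12, and 14 give h − k ≥ -1, k − m ≥ 2, m − h ≥ 0.
Adding all 3 inequalities: the left sides telescope to 0, and the right sides sum to (-1) + 2 + 0 = 1. So 0 ≥ 1, which is false.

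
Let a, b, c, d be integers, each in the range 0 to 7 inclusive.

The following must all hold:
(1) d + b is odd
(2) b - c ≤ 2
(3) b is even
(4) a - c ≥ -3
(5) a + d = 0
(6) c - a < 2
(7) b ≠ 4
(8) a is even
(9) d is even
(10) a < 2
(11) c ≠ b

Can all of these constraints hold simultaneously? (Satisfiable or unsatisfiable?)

Unsatisfiable

Constraint 9 makes d even and constraint 3 makes b even, so d + b must be even. Constraint 1 says d + b is odd — contradiction.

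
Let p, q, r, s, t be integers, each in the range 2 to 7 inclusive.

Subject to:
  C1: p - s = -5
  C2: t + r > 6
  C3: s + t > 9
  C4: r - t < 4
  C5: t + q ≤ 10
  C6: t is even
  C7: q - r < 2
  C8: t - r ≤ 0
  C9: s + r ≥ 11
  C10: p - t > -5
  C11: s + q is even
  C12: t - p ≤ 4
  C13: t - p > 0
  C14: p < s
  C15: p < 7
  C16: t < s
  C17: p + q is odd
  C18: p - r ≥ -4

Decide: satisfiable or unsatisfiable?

Satisfiable

The assignment p = 2, q = 5, r = 5, s = 7, t = 4 works:
  constraint 1 holds since p - s = -5.
  constraint 2 holds since t + r = 9.
  constraint 3 holds since s + t = 11.
The rest check out directly.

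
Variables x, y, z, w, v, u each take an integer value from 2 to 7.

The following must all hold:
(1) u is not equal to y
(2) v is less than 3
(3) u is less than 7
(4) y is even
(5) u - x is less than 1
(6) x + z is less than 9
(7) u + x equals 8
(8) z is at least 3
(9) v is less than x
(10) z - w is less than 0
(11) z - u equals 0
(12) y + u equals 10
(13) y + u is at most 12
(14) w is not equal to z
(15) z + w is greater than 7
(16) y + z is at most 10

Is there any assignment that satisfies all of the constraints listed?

The assignment x = 4, y = 6, z = 4, w = 5, v = 2, u = 4 works:
  constraint 5 holds since u - x = 0.
  constraint 6 holds since x + z = 8.
The rest check out directly.

Satisfiable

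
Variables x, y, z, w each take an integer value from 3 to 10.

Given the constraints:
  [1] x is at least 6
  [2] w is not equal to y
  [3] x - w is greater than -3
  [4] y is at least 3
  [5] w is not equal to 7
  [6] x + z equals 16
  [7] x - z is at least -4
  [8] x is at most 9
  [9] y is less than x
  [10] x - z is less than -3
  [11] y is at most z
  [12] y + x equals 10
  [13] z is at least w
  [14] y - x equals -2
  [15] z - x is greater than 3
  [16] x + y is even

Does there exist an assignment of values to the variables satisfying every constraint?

One satisfying assignment is x = 6, y = 4, z = 10, w = 6.
For the less obvious constraints — constraint 3: x - w = 0; constraint 6: x + z = 16 — and the others hold by inspection.

Satisfiable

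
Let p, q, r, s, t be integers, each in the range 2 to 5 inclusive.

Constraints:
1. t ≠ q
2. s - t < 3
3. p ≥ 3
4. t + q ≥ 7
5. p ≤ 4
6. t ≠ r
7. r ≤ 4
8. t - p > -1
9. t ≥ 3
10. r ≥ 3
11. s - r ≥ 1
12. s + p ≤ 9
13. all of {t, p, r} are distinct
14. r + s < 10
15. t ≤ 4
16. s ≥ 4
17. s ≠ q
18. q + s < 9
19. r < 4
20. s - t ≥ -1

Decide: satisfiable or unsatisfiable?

Unsatisfiable

Constraints 3, 5, 7, 9, 10, and 15 confine each of t, p, r to the 2 values {3, 4}.
Constraint 13 requires all 3 of them to be distinct, but only 2 values are available — impossible by the pigeonhole principle.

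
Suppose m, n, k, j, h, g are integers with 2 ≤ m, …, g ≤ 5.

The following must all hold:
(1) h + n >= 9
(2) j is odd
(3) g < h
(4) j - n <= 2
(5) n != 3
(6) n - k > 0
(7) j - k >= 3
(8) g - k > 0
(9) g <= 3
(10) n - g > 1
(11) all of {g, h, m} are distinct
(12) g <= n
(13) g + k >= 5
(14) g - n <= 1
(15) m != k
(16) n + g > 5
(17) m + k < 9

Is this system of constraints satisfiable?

Try m = 4, n = 5, k = 2, j = 5, h = 5, g = 3.
Check constraint 1: h + n = 10; constraint 4: j - n = 0; constraint 6: n - k = 3. The remaining constraints are straightforward to verify.

Satisfiable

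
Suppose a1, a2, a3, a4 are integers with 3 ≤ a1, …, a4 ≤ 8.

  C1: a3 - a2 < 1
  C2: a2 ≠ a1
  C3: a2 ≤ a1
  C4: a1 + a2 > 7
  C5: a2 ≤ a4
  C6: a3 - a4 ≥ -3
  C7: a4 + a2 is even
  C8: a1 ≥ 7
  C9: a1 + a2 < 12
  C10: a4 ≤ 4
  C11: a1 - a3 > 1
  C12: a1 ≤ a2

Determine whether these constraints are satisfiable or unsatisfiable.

Unsatisfiable

From constraints 8 and 12: a2 ≥ a1 and a1 ≥ 7, so a2 ≥ 7. From constraints 5 and 10: a2 ≤ a4 and a4 ≤ 4, so a2 ≤ 4. But 4 < 7, so no value of a2 works.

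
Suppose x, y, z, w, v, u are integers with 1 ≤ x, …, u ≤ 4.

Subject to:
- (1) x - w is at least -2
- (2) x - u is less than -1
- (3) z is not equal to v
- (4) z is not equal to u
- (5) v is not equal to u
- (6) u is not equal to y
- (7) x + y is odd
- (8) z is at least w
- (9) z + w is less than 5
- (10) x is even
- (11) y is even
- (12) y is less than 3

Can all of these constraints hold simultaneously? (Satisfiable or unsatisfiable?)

Unsatisfiable

Constraint 10 makes x even and constraint 11 makes y even, so x + y must be even. Constraint 7 says x + y is odd — contradiction.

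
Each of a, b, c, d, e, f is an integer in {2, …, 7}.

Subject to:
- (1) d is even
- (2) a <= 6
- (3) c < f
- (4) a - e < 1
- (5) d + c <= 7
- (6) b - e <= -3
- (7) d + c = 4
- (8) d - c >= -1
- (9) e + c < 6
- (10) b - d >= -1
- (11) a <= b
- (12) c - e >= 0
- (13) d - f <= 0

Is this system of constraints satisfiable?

Unsatisfiable

Constraints 6, 8, 10, and 12 give c − e ≥ 0, e − b ≥ 3, b − d ≥ -1, d − c ≥ -1.
Adding all 4 inequalities: the left sides telescope to 0, and the right sides sum to 0 + 3 + (-1) + (-1) = 1. So 0 ≥ 1, which is false.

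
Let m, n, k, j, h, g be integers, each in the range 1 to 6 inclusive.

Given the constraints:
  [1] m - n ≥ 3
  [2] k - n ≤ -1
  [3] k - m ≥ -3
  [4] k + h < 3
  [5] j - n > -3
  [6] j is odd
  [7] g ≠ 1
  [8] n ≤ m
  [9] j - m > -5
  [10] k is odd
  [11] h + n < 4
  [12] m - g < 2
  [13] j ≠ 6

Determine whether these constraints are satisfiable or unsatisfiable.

Unsatisfiable

Constraints 1, 2, and 3 give n − k ≥ 1, k − m ≥ -3, m − n ≥ 3.
Adding all 3 inequalities: the left sides telescope to 0, and the right sides sum to 1 + (-3) + 3 = 1. So 0 ≥ 1, which is false.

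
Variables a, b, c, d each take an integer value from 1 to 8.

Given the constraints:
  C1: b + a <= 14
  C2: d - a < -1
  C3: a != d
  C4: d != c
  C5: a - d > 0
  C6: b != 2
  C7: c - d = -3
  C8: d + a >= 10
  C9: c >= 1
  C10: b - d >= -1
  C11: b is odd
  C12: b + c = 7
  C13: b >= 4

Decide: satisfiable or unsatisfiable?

Satisfiable

Setting (a, b, c, d) = (8, 5, 2, 5) satisfies everything: constraint 1: b + a = 13; constraint 2: d - a = -3; constraint 5: a - d = 3, and the others follow.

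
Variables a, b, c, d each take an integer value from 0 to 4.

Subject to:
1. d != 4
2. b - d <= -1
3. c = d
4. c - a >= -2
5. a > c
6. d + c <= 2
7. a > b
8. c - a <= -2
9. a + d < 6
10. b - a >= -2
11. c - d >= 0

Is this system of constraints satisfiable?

Unsatisfiable

Constraints 2, 8, 10, and 11 give c − d ≥ 0, d − b ≥ 1, b − a ≥ -2, a − c ≥ 2.
Adding all 4 inequalities: the left sides telescope to 0, and the right sides sum to 0 + 1 + (-2) + 2 = 1. So 0 ≥ 1, which is false.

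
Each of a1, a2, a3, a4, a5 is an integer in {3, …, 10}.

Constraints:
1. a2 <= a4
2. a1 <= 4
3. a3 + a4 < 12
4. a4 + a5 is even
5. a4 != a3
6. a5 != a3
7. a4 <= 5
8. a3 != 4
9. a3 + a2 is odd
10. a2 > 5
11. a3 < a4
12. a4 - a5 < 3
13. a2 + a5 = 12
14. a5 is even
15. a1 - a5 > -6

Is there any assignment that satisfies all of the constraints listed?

From constraint 10: a2 ≥ 6. From constraints 1 and 7: a2 ≤ a4 and a4 ≤ 5, so a2 ≤ 5. But 5 < 6, so no value of a2 works.

Unsatisfiable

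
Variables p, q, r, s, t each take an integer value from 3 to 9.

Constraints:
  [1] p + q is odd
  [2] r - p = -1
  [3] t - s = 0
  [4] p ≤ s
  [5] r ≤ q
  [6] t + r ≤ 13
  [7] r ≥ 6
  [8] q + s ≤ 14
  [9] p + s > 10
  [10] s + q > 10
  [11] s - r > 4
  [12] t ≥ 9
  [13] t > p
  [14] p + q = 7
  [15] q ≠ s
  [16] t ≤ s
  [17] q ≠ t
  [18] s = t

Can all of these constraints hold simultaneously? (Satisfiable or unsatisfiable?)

Unsatisfiable

From constraints 5 and 7: q ≥ r ≥ 6. From constraints 12 and 16: s ≥ t ≥ 9. Hence q + s ≥ 15. But constraint 8 requires q + s ≤ 14, and 14 < 15. Contradiction.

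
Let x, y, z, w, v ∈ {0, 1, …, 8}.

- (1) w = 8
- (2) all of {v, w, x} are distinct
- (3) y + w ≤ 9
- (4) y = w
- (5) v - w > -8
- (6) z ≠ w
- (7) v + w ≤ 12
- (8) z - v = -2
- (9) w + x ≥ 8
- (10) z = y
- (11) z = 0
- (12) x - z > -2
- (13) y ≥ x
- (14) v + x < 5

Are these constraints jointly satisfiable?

Unsatisfiable

Constraint 11 fixes z = 0 and constraint 1 fixes w = 8. Constraints 4 and 10 give z = y = w, so z = w. But 0 ≠ 8 — contradiction.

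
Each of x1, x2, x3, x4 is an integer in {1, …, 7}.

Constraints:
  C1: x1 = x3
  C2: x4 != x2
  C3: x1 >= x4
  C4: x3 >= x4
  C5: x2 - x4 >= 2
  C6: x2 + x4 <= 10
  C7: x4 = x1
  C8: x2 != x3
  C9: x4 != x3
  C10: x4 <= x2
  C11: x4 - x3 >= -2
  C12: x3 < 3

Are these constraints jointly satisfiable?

Unsatisfiable

From constraints 1 and 7, x4 = x1 = x3, so x4 = x3. But constraint 9 says x4 ≠ x3. Contradiction.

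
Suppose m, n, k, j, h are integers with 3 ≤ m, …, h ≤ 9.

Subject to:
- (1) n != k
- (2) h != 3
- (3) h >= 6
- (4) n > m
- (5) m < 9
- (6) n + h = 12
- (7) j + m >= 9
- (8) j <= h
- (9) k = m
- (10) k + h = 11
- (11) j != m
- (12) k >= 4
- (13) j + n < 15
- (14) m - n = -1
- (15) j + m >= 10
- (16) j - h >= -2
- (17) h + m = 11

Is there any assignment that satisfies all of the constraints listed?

Satisfiable

Take m = 5, n = 6, k = 5, j = 6, h = 6. Then constraint 6: n + h = 12; constraint 7: j + m = 11, and every other listed constraint is also met.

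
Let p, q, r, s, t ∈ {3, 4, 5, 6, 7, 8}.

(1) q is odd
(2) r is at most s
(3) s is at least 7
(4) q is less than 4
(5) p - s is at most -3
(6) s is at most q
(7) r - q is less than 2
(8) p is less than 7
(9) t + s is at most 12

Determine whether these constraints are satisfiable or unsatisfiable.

Unsatisfiable

From constraints 3 and 6: q ≥ s and s ≥ 7, so q ≥ 7. From constraint 4: q ≤ 3. But 3 < 7, so no value of q works.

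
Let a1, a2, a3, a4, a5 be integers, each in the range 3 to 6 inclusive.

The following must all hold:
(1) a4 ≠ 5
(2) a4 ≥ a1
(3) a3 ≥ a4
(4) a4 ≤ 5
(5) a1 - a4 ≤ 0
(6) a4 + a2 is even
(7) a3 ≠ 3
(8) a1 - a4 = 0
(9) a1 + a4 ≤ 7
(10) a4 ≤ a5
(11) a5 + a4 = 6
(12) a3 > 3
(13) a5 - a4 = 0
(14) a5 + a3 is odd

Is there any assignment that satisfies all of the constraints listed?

Satisfiable

Setting (a1, a2, a3, a4, a5) = (3, 5, 4, 3, 3) satisfies everything: constraint 5: a1 - a4 = 0; constraint 8: a1 - a4 = 0; constraint 9: a1 + a4 = 6, and the others follow.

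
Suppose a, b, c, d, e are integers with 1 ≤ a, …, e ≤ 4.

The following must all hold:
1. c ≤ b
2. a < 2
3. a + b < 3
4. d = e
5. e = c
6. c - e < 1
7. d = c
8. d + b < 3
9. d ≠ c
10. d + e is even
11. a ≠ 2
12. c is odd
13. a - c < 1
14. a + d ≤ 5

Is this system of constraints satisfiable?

Unsatisfiable

From constraints 4 and 5, d = e = c, so d = c. But constraint 9 says d ≠ c. Contradiction.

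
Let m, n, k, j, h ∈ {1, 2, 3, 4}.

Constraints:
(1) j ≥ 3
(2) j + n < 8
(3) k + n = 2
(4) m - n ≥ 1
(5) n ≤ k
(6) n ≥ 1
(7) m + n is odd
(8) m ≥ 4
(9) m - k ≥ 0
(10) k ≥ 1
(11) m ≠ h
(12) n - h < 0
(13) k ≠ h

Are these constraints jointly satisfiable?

Satisfiable

Setting (m, n, k, j, h) = (4, 1, 1, 4, 2) satisfies everything: constraint 2: j + n = 5; constraint 3: k + n = 2, and the others follow.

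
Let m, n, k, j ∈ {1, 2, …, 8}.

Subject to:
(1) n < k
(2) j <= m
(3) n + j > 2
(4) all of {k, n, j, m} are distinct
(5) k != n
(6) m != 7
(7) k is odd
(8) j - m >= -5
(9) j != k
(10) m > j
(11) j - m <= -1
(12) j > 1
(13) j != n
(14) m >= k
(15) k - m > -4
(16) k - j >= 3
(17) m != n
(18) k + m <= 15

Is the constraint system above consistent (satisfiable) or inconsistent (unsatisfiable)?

Satisfiable

The assignment m = 8, n = 1, k = 7, j = 4 works:
  constraint 3 holds since n + j = 5.
  constraint 8 holds since j - m = -4.
The rest check out directly.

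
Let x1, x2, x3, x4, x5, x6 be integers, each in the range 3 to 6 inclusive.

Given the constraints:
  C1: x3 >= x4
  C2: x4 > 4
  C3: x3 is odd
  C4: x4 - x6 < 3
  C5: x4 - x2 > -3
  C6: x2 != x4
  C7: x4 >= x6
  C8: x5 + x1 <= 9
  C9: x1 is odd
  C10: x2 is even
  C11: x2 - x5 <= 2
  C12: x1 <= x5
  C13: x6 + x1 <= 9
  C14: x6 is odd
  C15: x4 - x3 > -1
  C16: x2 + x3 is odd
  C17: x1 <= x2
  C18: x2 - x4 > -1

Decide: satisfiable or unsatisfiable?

Take x1 = 3, x2 = 6, x3 = 5, x4 = 5, x5 = 5, x6 = 3. Then constraint 4: x4 - x6 = 2; constraint 5: x4 - x2 = -1; constraint 8: x5 + x1 = 8, and every other listed constraint is also met.

Satisfiable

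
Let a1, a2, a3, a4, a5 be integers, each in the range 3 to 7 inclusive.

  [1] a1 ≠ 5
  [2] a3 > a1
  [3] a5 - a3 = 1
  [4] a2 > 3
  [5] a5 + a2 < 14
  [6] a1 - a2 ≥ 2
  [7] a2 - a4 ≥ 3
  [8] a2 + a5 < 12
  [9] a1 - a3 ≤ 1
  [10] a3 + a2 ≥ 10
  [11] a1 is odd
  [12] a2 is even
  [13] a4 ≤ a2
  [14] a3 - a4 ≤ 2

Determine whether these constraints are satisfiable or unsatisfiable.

Unsatisfiable

Constraints 6, 7, 9, and 14 give a2 − a4 ≥ 3, a4 − a3 ≥ -2, a3 − a1 ≥ -1, a1 − a2 ≥ 2.
Adding all 4 inequalities: the left sides telescope to 0, and the right sides sum to 3 + (-2) + (-1) + 2 = 2. So 0 ≥ 2, which is false.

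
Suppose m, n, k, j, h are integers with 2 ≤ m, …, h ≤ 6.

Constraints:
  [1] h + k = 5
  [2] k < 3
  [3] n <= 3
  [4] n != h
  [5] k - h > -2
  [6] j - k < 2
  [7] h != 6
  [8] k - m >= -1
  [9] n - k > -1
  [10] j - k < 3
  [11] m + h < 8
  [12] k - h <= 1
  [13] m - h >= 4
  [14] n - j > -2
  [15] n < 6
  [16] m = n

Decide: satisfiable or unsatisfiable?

Constraints 8, 12, and 13 give h − k ≥ -1, k − m ≥ -1, m − h ≥ 4.
Adding all 3 inequalities: the left sides telescope to 0, and the right sides sum to (-1) + (-1) + 4 = 2. So 0 ≥ 2, which is false.

Unsatisfiable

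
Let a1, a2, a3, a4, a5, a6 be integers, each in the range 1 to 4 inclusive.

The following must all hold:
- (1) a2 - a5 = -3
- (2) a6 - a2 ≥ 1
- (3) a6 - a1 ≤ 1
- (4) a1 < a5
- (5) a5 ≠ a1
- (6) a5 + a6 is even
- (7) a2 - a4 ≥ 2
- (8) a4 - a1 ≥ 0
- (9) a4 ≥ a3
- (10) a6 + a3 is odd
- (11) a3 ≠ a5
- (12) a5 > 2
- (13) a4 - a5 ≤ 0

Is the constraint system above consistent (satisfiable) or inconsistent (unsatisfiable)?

Constraints 2, 3, 7, and 8 give a1 − a6 ≥ -1, a6 − a2 ≥ 1, a2 − a4 ≥ 2, a4 − a1 ≥ 0.
Adding all 4 inequalities: the left sides telescope to 0, and the right sides sum to (-1) + 1 + 2 + 0 = 2. So 0 ≥ 2, which is false.

Unsatisfiable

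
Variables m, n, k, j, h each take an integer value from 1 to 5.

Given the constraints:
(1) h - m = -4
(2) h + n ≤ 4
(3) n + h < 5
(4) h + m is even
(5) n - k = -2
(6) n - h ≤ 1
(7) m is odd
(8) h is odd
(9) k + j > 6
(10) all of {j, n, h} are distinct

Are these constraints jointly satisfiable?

Satisfiable

The assignment m = 5, n = 2, k = 4, j = 5, h = 1 works:
  constraint 1 holds since h - m = -4.
  constraint 2 holds since h + n = 3.
The rest check out directly.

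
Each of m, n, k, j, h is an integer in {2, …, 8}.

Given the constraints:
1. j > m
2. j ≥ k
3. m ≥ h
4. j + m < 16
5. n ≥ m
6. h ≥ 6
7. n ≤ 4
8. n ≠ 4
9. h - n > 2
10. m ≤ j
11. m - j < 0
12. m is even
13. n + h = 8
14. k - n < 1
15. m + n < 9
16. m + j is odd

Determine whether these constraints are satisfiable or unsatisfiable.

From constraints 3 and 6: m ≥ h and h ≥ 6, so m ≥ 6. From constraints 5 and 7: m ≤ n and n ≤ 4, so m ≤ 4. But 4 < 6, so no value of m works.

Unsatisfiable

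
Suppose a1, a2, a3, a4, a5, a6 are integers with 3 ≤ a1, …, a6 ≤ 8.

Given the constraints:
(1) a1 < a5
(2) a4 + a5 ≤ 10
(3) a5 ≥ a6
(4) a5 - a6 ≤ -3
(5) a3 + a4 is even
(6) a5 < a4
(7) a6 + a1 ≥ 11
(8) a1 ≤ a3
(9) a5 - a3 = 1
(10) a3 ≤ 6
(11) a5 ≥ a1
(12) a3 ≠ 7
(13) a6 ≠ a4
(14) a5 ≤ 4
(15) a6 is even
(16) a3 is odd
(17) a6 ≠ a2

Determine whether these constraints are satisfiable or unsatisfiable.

Unsatisfiable

From constraints 3 and 14: a6 ≤ a5 ≤ 4. From constraints 8 and 10: a1 ≤ a3 ≤ 6. Hence a6 + a1 ≤ 10. But constraint 7 requires a6 + a1 ≥ 11, and 11 > 10. Contradiction.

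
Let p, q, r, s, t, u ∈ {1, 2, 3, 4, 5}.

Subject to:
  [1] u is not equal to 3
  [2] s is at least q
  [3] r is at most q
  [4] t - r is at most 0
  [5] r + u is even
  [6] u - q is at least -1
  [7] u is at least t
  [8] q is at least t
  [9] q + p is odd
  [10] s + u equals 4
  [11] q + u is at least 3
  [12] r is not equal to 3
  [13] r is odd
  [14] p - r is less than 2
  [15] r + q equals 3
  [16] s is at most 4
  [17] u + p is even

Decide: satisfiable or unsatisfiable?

Setting (p, q, r, s, t, u) = (1, 2, 1, 3, 1, 1) satisfies everything: constraint 4: t - r = 0; constraint 6: u - q = -1, and the others follow.

Satisfiable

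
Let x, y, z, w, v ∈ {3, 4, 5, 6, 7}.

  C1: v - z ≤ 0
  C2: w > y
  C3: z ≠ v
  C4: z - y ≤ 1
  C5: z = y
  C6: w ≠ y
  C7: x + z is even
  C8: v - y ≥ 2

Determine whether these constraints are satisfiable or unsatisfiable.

Unsatisfiable

Constraints 1, 4, and 8 give v − y ≥ 2, y − z ≥ -1, z − v ≥ 0.
Adding all 3 inequalities: the left sides telescope to 0, and the right sides sum to 2 + (-1) + 0 = 1. So 0 ≥ 1, which is false.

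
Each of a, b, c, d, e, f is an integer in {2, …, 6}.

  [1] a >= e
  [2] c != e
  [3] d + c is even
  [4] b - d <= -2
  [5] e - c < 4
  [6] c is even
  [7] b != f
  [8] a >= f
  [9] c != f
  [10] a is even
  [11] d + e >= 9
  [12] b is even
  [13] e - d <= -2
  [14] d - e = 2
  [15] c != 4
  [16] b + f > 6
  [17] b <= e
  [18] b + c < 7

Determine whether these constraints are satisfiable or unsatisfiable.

Satisfiable

Setting (a, b, c, d, e, f) = (6, 2, 2, 6, 4, 6) satisfies everything: constraint 4: b - d = -4; constraint 5: e - c = 2, and the others follow.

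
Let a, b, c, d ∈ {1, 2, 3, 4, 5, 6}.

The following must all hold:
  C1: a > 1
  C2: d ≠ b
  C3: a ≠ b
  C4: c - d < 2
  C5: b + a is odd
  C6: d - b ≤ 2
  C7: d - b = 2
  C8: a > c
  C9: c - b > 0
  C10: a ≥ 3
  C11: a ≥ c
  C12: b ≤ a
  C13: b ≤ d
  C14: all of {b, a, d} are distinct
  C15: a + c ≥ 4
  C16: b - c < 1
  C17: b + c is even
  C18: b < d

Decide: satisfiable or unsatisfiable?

Satisfiable

One satisfying assignment is a = 4, b = 1, c = 3, d = 3.
For the less obvious constraints — constraint 4: c - d = 0; constraint 6: d - b = 2; constraint 7: d - b = 2 — and the others hold by inspection.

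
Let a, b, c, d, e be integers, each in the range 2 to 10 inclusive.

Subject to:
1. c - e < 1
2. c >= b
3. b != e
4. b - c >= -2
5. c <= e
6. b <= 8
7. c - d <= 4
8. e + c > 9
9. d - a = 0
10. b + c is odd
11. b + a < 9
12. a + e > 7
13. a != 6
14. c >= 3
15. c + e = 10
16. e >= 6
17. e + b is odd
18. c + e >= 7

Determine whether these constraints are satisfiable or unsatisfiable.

Satisfiable

Try a = 3, b = 3, c = 4, d = 3, e = 6.
Check constraint 1: c - e = -2; constraint 4: b - c = -1. The remaining constraints are straightforward to verify.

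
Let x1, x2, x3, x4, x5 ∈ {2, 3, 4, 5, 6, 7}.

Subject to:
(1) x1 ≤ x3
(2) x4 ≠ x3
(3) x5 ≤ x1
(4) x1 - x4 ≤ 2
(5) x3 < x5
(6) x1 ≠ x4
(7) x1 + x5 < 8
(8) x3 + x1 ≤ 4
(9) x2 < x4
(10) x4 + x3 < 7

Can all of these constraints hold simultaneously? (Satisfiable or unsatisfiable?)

Constraints 1, 3, and 5 give x5 ≤ x1, x1 ≤ x3, x3 < x5. Chaining: x5 ≤ x1 ≤ x3 < x5, which forces x5 < x5 — impossible.

Unsatisfiable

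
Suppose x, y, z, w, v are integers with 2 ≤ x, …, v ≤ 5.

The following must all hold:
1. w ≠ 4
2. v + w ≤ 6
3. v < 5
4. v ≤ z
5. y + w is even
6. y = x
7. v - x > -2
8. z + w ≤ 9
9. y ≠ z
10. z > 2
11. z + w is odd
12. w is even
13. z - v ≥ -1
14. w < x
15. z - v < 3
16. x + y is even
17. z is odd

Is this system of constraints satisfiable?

One satisfying assignment is x = 4, y = 4, z = 5, w = 2, v = 3.
For the less obvious constraints — constraint 2: v + w = 5; constraint 7: v - x = -1; constraint 8: z + w = 7 — and the others hold by inspection.

Satisfiable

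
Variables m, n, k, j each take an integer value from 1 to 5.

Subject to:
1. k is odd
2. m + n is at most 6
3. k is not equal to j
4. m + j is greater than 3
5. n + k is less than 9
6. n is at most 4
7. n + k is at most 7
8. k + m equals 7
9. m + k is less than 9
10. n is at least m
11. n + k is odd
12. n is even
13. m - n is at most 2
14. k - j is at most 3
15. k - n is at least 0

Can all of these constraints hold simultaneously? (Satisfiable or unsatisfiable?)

Satisfiable

One satisfying assignment is m = 2, n = 2, k = 5, j = 2.
For the less obvious constraints — constraint 2: m + n = 4; constraint 4: m + j = 4 — and the others hold by inspection.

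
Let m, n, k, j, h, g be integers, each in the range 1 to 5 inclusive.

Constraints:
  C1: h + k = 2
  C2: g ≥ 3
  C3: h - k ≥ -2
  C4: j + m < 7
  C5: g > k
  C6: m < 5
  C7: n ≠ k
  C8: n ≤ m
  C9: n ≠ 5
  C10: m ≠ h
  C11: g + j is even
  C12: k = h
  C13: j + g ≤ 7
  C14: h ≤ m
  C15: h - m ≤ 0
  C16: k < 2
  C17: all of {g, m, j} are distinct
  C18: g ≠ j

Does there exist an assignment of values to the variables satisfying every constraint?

The assignment m = 4, n = 2, k = 1, j = 1, h = 1, g = 5 works:
  constraint 1 holds since h + k = 2.
  constraint 3 holds since h - k = 0.
  constraint 4 holds since j + m = 5.
The rest check out directly.

Satisfiable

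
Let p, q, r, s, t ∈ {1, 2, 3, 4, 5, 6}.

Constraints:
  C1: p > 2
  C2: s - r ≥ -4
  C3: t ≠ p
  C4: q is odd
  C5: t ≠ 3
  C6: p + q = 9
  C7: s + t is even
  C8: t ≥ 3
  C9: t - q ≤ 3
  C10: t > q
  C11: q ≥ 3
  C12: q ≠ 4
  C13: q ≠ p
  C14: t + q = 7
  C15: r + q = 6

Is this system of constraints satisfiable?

Satisfiable

Take p = 6, q = 3, r = 3, s = 2, t = 4. Then constraint 2: s - r = -1; constraint 6: p + q = 9; constraint 9: t - q = 1, and every other listed constraint is also met.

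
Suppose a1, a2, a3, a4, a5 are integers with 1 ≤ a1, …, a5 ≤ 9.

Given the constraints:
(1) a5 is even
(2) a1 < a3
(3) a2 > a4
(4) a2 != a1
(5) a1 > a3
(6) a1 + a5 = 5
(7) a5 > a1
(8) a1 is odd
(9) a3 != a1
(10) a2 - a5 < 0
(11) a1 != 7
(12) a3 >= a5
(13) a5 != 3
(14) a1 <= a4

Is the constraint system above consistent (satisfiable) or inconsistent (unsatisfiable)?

Unsatisfiable

Constraints 3, 5, 10, 12, and 14 give a2 < a5, a5 ≤ a3, a3 < a1, a1 ≤ a4, a4 < a2. Chaining: a2 < a5 ≤ a3 < a1 ≤ a4 < a2, which forces a2 < a2 — impossible.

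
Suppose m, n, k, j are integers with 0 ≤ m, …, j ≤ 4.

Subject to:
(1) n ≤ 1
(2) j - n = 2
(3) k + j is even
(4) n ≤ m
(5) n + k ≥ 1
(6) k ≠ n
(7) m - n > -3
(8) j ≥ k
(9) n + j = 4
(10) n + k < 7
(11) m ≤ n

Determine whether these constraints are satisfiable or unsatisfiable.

Satisfiable

Take m = 1, n = 1, k = 3, j = 3. Then constraint 2: j - n = 2; constraint 5: n + k = 4, and every other listed constraint is also met.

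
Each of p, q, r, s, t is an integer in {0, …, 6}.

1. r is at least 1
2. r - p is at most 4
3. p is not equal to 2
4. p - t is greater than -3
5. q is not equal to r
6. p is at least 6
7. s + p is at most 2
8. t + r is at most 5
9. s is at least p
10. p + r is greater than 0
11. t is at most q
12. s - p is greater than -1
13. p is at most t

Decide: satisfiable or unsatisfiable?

From constraints 6 and 13: t ≥ p ≥ 6. From constraint 1: r ≥ 1. Hence t + r ≥ 7. But constraint 8 requires t + r ≤ 5, and 5 < 7. Contradiction.

Unsatisfiable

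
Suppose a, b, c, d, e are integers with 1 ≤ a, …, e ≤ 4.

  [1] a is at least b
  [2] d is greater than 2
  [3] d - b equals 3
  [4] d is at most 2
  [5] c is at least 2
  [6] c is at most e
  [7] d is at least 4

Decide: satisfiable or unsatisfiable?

Unsatisfiable

From constraint 7: d ≥ 4. From constraint 4: d ≤ 2. But 2 < 4, so no value of d works.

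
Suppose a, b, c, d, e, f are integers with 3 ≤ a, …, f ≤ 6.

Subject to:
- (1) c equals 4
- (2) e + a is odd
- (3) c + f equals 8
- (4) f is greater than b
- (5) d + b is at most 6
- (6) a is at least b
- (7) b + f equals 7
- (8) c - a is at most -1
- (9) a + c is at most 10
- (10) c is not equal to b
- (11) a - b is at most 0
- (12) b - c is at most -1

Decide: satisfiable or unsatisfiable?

Unsatisfiable

Constraints 8, 11, and 12 give b − a ≥ 0, a − c ≥ 1, c − b ≥ 1.
Adding all 3 inequalities: the left sides telescope to 0, and the right sides sum to 0 + 1 + 1 = 2. So 0 ≥ 2, which is false.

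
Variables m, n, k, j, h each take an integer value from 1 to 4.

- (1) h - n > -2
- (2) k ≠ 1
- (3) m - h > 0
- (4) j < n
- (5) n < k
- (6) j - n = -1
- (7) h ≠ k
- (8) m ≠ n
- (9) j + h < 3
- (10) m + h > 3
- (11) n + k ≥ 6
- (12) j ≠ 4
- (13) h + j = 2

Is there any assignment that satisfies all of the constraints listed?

The assignment m = 4, n = 2, k = 4, j = 1, h = 1 works:
  constraint 1 holds since h - n = -1.
  constraint 3 holds since m - h = 3.
The rest check out directly.

Satisfiable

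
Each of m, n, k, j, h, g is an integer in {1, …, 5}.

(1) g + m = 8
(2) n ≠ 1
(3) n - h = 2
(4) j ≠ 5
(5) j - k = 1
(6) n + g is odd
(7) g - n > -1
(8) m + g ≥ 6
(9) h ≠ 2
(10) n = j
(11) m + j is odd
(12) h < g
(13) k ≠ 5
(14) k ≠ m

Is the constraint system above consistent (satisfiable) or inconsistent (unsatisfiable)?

The assignment m = 4, n = 3, k = 2, j = 3, h = 1, g = 4 works:
  constraint 1 holds since g + m = 8.
  constraint 3 holds since n - h = 2.
  constraint 5 holds since j - k = 1.
The rest check out directly.

Satisfiable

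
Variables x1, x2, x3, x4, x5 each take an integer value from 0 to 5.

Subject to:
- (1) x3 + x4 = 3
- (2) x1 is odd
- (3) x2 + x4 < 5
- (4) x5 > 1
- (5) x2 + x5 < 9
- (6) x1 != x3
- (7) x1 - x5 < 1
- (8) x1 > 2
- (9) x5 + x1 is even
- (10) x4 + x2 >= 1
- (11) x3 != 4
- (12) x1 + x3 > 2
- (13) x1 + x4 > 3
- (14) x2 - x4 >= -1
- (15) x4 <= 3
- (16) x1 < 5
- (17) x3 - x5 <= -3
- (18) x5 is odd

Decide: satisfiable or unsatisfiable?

Satisfiable

Setting (x1, x2, x3, x4, x5) = (3, 2, 2, 1, 5) satisfies everything: constraint 1: x3 + x4 = 3; constraint 3: x2 + x4 = 3; constraint 5: x2 + x5 = 7, and the others follow.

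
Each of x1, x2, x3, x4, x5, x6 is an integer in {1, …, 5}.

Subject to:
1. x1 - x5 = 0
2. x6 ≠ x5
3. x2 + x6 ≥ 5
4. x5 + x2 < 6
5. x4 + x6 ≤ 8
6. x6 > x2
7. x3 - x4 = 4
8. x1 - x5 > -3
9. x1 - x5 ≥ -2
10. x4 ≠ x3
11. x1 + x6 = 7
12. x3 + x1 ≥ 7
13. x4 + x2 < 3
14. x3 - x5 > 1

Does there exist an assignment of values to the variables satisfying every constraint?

Setting (x1, x2, x3, x4, x5, x6) = (3, 1, 5, 1, 3, 4) satisfies everything: constraint 1: x1 - x5 = 0; constraint 3: x2 + x6 = 5, and the others follow.

Satisfiable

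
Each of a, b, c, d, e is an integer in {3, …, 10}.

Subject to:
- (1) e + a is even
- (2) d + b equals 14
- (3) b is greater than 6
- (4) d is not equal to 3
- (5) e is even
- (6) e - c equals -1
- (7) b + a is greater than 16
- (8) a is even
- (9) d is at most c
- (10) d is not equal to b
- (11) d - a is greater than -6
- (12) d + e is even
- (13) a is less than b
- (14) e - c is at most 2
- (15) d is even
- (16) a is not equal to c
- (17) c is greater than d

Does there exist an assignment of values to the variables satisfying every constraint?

The assignment a = 8, b = 10, c = 5, d = 4, e = 4 works:
  constraint 2 holds since d + b = 14.
  constraint 6 holds since e - c = -1.
  constraint 7 holds since b + a = 18.
The rest check out directly.

Satisfiable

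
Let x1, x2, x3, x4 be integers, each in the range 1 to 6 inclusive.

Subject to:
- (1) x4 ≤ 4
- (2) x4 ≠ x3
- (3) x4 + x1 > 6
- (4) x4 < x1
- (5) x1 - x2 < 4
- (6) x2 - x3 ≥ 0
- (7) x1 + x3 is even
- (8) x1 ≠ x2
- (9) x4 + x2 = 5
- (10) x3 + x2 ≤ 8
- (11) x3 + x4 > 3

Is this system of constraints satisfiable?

Take x1 = 5, x2 = 3, x3 = 3, x4 = 2. Then constraint 3: x4 + x1 = 7; constraint 5: x1 - x2 = 2, and every other listed constraint is also met.

Satisfiable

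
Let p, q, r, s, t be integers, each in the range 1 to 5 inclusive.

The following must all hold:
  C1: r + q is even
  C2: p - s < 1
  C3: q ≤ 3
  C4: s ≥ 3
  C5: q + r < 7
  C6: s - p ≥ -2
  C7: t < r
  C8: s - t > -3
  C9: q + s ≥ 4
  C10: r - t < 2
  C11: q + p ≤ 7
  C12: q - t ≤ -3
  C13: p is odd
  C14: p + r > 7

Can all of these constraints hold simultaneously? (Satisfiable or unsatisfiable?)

Satisfiable

One satisfying assignment is p = 3, q = 1, r = 5, s = 4, t = 4.
For the less obvious constraints — constraint 2: p - s = -1; constraint 5: q + r = 6 — and the others hold by inspection.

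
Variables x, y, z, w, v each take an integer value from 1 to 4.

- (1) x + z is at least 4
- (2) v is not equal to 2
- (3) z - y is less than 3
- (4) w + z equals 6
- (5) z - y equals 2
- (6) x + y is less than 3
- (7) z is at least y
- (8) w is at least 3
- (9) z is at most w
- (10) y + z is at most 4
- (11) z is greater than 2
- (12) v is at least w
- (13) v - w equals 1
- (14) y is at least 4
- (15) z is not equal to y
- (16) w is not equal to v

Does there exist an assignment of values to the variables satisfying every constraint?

Unsatisfiable

From constraint 8: w ≥ 3. From constraints 7 and 14: z ≥ y ≥ 4. Hence w + z ≥ 7. But constraint 4 requires w + z = 6, and 6 < 7. Contradiction.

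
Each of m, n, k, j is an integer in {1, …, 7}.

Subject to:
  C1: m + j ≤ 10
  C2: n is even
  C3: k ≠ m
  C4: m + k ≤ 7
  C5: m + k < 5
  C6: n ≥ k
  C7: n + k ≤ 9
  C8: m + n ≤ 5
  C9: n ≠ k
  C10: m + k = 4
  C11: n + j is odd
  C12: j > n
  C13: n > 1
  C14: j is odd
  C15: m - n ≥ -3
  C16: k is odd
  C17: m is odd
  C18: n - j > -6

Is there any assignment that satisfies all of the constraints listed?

The assignment m = 1, n = 4, k = 3, j = 7 works:
  constraint 1 holds since m + j = 8.
  constraint 4 holds since m + k = 4.
  constraint 5 holds since m + k = 4.
The rest check out directly.

Satisfiable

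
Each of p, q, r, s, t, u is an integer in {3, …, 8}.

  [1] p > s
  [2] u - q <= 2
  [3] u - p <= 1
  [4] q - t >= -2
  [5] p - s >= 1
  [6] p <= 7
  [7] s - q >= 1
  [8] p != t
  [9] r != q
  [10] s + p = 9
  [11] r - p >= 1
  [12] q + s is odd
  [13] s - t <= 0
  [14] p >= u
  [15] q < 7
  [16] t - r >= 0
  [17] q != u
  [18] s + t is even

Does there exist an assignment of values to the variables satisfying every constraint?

Unsatisfiable

Constraints 4, 5, 7, 11, and 16 give q − t ≥ -2, t − r ≥ 0, r − p ≥ 1, p − s ≥ 1, s − q ≥ 1.
Adding all 5 inequalities: the left sides telescope to 0, and the right sides sum to (-2) + 0 + 1 + 1 + 1 = 1. So 0 ≥ 1, which is false.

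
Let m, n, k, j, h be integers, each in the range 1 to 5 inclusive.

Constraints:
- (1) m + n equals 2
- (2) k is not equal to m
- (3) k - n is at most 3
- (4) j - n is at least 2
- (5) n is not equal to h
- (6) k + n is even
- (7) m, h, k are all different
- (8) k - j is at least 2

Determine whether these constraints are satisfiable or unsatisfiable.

Unsatisfiable

Constraints 3, 4, and 8 give j − n ≥ 2, n − k ≥ -3, k − j ≥ 2.
Adding all 3 inequalities: the left sides telescope to 0, and the right sides sum to 2 + (-3) + 2 = 1. So 0 ≥ 1, which is false.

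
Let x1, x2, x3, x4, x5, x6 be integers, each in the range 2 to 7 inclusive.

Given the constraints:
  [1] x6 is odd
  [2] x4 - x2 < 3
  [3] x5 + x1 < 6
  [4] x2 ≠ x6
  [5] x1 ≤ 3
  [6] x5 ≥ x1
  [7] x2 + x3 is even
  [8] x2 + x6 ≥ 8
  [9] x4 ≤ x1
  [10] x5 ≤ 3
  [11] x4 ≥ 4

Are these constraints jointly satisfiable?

Unsatisfiable

From constraint 11: x4 ≥ 4. From constraints 5 and 9: x4 ≤ x1 and x1 ≤ 3, so x4 ≤ 3. But 3 < 4, so no value of x4 works.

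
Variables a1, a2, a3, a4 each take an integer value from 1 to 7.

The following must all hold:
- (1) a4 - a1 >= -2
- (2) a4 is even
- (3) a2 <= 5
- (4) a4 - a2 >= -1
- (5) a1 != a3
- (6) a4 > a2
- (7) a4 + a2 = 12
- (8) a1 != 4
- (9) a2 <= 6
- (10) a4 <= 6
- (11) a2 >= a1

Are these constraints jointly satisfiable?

From constraint 10: a4 ≤ 6. From constraint 3: a2 ≤ 5. Hence a4 + a2 ≤ 11. But constraint 7 requires a4 + a2 = 12, and 12 > 11. Contradiction.

Unsatisfiable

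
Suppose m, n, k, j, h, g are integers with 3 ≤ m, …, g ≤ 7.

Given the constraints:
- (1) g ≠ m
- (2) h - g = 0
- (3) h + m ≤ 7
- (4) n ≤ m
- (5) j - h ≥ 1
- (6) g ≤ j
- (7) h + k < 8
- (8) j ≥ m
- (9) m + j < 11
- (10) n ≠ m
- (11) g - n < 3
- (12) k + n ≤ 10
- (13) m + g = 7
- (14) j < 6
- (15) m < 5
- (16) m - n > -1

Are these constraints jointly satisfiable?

Satisfiable

Setting (m, n, k, j, h, g) = (4, 3, 4, 5, 3, 3) satisfies everything: constraint 2: h - g = 0; constraint 3: h + m = 7, and the others follow.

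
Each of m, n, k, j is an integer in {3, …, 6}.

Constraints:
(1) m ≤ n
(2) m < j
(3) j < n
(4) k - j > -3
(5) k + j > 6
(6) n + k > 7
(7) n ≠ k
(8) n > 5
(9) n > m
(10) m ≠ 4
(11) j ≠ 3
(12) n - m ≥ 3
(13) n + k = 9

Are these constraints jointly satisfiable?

Satisfiable

One satisfying assignment is m = 3, n = 6, k = 3, j = 4.
For the less obvious constraints — constraint 4: k - j = -1; constraint 5: k + j = 7; constraint 6: n + k = 9 — and the others hold by inspection.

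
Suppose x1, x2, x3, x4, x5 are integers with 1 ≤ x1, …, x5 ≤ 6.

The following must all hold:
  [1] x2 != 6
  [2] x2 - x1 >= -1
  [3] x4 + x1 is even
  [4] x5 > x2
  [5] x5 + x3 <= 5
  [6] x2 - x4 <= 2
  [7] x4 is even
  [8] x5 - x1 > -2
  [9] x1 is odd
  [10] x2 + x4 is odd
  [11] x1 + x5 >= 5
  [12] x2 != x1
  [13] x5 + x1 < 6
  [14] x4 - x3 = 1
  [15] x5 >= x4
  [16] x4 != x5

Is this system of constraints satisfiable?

Unsatisfiable

Constraint 7 makes x4 even and constraint 9 makes x1 odd, so x4 + x1 must be odd. Constraint 3 says x4 + x1 is even — contradiction.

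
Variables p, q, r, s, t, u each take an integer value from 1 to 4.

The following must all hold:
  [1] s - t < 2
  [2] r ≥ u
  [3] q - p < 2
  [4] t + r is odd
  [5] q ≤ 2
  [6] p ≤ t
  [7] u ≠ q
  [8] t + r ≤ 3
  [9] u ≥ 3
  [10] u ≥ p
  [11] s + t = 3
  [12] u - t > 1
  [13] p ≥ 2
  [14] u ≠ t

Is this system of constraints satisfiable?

Unsatisfiable

From constraints 6 and 13: t ≥ p ≥ 2. From constraints 2 and 9: r ≥ u ≥ 3. Hence t + r ≥ 5. But constraint 8 requires t + r ≤ 3, and 3 < 5. Contradiction.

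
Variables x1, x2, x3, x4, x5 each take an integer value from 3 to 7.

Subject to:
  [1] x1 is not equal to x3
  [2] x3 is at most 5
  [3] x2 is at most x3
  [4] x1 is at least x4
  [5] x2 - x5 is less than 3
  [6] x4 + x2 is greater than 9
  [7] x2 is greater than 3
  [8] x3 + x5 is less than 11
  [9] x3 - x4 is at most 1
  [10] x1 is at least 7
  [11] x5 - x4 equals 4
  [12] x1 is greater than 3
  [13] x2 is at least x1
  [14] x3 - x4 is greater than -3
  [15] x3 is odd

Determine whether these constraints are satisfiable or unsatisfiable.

From constraints 10 and 13: x2 ≥ x1 and x1 ≥ 7, so x2 ≥ 7. From constraints 2 and 3: x2 ≤ x3 and x3 ≤ 5, so x2 ≤ 5. But 5 < 7, so no value of x2 works.

Unsatisfiable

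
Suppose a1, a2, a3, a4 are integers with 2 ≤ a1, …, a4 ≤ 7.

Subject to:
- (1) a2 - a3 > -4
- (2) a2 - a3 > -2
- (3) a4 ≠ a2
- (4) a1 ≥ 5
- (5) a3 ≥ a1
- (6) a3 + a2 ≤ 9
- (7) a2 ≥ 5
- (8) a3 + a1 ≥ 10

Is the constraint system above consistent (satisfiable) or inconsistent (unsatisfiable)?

Unsatisfiable

From constraints 4 and 5: a3 ≥ a1 ≥ 5. From constraint 7: a2 ≥ 5. Hence a3 + a2 ≥ 10. But constraint 6 requires a3 + a2 ≤ 9, and 9 < 10. Contradiction.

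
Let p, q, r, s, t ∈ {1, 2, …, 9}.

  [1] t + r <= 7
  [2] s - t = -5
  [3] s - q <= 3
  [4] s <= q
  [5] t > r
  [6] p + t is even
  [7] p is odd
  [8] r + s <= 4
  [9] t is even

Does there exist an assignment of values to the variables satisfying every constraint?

Unsatisfiable

Constraint 7 makes p odd and constraint 9 makes t even, so p + t must be odd. Constraint 6 says p + t is even — contradiction.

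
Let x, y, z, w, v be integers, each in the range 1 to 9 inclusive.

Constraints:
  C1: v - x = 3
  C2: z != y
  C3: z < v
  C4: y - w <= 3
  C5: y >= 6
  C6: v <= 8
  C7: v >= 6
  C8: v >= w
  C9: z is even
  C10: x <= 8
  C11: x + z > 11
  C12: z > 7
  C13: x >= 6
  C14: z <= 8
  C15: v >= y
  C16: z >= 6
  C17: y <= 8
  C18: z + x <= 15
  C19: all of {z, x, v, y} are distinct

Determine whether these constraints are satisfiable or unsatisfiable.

Constraints 5, 6, 7, 10, 13, 14, 16, and 17 confine each of z, x, v, y to the 3 values {6, …, 8}.
Constraint 19 requires all 4 of them to be distinct, but only 3 values are available — impossible by the pigeonhole principle.

Unsatisfiable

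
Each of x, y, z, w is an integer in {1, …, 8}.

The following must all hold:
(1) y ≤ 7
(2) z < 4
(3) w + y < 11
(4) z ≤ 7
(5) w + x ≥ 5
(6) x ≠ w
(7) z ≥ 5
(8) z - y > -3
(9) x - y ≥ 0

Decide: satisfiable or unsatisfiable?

From constraint 7: z ≥ 5. From constraint 2: z ≤ 3. But 3 < 5, so no value of z works.

Unsatisfiable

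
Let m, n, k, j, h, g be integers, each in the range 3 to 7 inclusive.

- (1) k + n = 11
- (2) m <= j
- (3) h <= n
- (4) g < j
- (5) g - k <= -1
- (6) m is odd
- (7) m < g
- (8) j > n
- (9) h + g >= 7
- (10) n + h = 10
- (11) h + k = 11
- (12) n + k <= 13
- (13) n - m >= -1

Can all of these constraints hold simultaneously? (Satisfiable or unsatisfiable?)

Take m = 3, n = 5, k = 6, j = 6, h = 5, g = 4. Then constraint 1: k + n = 11; constraint 5: g - k = -2, and every other listed constraint is also met.

Satisfiable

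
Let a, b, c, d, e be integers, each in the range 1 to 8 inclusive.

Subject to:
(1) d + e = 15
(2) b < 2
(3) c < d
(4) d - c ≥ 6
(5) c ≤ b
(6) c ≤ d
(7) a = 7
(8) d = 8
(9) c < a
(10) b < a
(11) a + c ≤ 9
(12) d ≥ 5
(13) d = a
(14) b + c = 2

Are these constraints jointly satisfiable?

Unsatisfiable

Constraint 8 fixes d = 8 and constraint 7 fixes a = 7, but constraint 13 requires d = a. Since 8 ≠ 7, contradiction.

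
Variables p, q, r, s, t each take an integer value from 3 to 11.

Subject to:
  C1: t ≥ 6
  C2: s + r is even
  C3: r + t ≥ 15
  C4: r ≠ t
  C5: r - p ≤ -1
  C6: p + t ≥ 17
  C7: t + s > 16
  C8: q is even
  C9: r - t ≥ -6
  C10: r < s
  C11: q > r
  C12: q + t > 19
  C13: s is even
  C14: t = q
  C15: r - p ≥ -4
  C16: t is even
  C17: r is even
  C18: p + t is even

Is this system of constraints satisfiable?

One satisfying assignment is p = 10, q = 10, r = 6, s = 8, t = 10.
For the less obvious constraints — constraint 3: r + t = 16; constraint 5: r - p = -4; constraint 6: p + t = 20 — and the others hold by inspection.

Satisfiable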